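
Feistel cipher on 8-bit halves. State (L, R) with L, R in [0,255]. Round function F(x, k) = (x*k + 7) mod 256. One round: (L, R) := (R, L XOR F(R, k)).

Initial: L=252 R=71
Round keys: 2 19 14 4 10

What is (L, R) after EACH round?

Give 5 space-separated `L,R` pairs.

Answer: 71,105 105,149 149,68 68,130 130,95

Derivation:
Round 1 (k=2): L=71 R=105
Round 2 (k=19): L=105 R=149
Round 3 (k=14): L=149 R=68
Round 4 (k=4): L=68 R=130
Round 5 (k=10): L=130 R=95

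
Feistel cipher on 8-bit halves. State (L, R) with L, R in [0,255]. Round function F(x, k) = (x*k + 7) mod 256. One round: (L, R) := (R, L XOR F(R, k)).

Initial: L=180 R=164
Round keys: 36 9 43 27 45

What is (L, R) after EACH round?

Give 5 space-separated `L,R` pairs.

Round 1 (k=36): L=164 R=163
Round 2 (k=9): L=163 R=102
Round 3 (k=43): L=102 R=138
Round 4 (k=27): L=138 R=243
Round 5 (k=45): L=243 R=52

Answer: 164,163 163,102 102,138 138,243 243,52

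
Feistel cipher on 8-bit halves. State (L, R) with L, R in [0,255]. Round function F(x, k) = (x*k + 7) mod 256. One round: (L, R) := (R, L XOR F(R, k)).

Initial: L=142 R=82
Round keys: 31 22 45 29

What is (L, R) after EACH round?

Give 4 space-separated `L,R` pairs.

Round 1 (k=31): L=82 R=123
Round 2 (k=22): L=123 R=203
Round 3 (k=45): L=203 R=205
Round 4 (k=29): L=205 R=139

Answer: 82,123 123,203 203,205 205,139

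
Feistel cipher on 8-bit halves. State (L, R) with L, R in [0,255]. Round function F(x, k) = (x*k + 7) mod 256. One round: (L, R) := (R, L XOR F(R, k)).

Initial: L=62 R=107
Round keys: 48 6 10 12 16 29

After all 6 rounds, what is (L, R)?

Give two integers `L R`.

Answer: 93 121

Derivation:
Round 1 (k=48): L=107 R=41
Round 2 (k=6): L=41 R=150
Round 3 (k=10): L=150 R=202
Round 4 (k=12): L=202 R=233
Round 5 (k=16): L=233 R=93
Round 6 (k=29): L=93 R=121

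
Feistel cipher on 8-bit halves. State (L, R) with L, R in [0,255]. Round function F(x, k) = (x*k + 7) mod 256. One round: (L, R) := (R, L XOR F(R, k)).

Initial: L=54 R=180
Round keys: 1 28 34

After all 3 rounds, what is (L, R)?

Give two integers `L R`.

Round 1 (k=1): L=180 R=141
Round 2 (k=28): L=141 R=199
Round 3 (k=34): L=199 R=248

Answer: 199 248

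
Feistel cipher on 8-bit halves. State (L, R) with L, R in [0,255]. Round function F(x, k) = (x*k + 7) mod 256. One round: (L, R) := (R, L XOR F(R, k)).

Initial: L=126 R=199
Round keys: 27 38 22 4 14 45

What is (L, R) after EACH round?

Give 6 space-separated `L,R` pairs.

Round 1 (k=27): L=199 R=122
Round 2 (k=38): L=122 R=228
Round 3 (k=22): L=228 R=229
Round 4 (k=4): L=229 R=127
Round 5 (k=14): L=127 R=28
Round 6 (k=45): L=28 R=140

Answer: 199,122 122,228 228,229 229,127 127,28 28,140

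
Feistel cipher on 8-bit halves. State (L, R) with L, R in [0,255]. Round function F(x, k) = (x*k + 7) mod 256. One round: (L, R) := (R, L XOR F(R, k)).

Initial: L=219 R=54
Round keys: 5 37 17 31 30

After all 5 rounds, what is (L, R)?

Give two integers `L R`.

Round 1 (k=5): L=54 R=206
Round 2 (k=37): L=206 R=251
Round 3 (k=17): L=251 R=124
Round 4 (k=31): L=124 R=240
Round 5 (k=30): L=240 R=91

Answer: 240 91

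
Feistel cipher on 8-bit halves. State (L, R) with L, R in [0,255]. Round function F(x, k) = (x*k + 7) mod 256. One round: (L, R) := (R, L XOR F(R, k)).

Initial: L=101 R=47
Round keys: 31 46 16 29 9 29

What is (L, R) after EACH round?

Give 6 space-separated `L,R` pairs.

Answer: 47,221 221,146 146,250 250,203 203,208 208,92

Derivation:
Round 1 (k=31): L=47 R=221
Round 2 (k=46): L=221 R=146
Round 3 (k=16): L=146 R=250
Round 4 (k=29): L=250 R=203
Round 5 (k=9): L=203 R=208
Round 6 (k=29): L=208 R=92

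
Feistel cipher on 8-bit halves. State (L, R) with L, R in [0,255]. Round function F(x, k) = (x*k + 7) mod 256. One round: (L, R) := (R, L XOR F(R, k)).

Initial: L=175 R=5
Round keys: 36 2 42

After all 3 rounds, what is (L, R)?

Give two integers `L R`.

Round 1 (k=36): L=5 R=20
Round 2 (k=2): L=20 R=42
Round 3 (k=42): L=42 R=255

Answer: 42 255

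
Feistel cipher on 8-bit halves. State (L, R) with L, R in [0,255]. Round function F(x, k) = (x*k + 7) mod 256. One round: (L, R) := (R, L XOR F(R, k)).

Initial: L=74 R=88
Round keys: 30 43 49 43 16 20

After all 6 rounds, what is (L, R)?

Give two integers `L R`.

Answer: 111 34

Derivation:
Round 1 (k=30): L=88 R=29
Round 2 (k=43): L=29 R=190
Round 3 (k=49): L=190 R=120
Round 4 (k=43): L=120 R=145
Round 5 (k=16): L=145 R=111
Round 6 (k=20): L=111 R=34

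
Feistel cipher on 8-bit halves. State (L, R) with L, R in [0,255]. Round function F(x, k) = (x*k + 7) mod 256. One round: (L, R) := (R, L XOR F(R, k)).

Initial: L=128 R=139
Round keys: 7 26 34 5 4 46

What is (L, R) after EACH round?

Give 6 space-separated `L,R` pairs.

Answer: 139,84 84,4 4,219 219,74 74,244 244,149

Derivation:
Round 1 (k=7): L=139 R=84
Round 2 (k=26): L=84 R=4
Round 3 (k=34): L=4 R=219
Round 4 (k=5): L=219 R=74
Round 5 (k=4): L=74 R=244
Round 6 (k=46): L=244 R=149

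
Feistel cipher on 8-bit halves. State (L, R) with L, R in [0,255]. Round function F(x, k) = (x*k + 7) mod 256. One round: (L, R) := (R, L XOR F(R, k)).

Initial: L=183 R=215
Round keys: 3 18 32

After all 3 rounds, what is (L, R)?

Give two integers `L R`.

Round 1 (k=3): L=215 R=59
Round 2 (k=18): L=59 R=250
Round 3 (k=32): L=250 R=124

Answer: 250 124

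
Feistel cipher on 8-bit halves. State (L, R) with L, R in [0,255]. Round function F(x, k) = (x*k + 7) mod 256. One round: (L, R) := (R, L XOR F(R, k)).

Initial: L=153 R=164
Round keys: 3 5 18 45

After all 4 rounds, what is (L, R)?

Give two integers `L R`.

Round 1 (k=3): L=164 R=106
Round 2 (k=5): L=106 R=189
Round 3 (k=18): L=189 R=59
Round 4 (k=45): L=59 R=219

Answer: 59 219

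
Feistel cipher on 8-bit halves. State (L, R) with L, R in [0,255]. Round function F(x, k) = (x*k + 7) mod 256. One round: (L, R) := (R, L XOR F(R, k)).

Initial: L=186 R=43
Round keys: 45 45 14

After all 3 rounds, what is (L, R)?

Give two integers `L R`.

Answer: 232 155

Derivation:
Round 1 (k=45): L=43 R=44
Round 2 (k=45): L=44 R=232
Round 3 (k=14): L=232 R=155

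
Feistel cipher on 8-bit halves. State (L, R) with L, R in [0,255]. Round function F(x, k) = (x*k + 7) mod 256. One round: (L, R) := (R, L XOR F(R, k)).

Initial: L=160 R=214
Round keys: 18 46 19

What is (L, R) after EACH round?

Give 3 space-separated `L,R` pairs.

Round 1 (k=18): L=214 R=179
Round 2 (k=46): L=179 R=231
Round 3 (k=19): L=231 R=159

Answer: 214,179 179,231 231,159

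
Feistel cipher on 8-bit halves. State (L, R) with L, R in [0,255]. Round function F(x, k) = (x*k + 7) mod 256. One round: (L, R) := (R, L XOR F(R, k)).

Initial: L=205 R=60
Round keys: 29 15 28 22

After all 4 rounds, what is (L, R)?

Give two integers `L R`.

Round 1 (k=29): L=60 R=30
Round 2 (k=15): L=30 R=245
Round 3 (k=28): L=245 R=205
Round 4 (k=22): L=205 R=80

Answer: 205 80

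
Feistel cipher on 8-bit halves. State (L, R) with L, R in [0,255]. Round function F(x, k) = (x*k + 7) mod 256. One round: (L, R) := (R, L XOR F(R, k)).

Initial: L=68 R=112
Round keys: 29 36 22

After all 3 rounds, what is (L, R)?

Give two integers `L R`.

Round 1 (k=29): L=112 R=243
Round 2 (k=36): L=243 R=67
Round 3 (k=22): L=67 R=58

Answer: 67 58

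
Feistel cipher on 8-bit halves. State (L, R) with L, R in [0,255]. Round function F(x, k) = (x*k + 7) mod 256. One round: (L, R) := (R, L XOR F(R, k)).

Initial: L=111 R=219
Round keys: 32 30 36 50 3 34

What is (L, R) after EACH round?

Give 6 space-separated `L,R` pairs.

Answer: 219,8 8,44 44,63 63,121 121,77 77,56

Derivation:
Round 1 (k=32): L=219 R=8
Round 2 (k=30): L=8 R=44
Round 3 (k=36): L=44 R=63
Round 4 (k=50): L=63 R=121
Round 5 (k=3): L=121 R=77
Round 6 (k=34): L=77 R=56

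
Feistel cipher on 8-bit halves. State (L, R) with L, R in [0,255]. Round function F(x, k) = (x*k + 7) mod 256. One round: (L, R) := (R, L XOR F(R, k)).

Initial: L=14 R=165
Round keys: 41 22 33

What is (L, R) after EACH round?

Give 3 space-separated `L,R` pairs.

Round 1 (k=41): L=165 R=122
Round 2 (k=22): L=122 R=38
Round 3 (k=33): L=38 R=151

Answer: 165,122 122,38 38,151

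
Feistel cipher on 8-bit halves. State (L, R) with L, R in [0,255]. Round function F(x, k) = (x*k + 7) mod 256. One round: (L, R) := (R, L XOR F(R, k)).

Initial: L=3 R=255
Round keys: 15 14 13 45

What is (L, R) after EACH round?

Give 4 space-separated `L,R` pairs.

Round 1 (k=15): L=255 R=251
Round 2 (k=14): L=251 R=62
Round 3 (k=13): L=62 R=214
Round 4 (k=45): L=214 R=155

Answer: 255,251 251,62 62,214 214,155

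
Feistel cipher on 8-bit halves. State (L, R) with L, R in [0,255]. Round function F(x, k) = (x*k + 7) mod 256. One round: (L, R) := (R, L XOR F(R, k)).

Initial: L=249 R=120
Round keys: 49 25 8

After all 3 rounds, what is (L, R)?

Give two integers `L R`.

Answer: 229 41

Derivation:
Round 1 (k=49): L=120 R=6
Round 2 (k=25): L=6 R=229
Round 3 (k=8): L=229 R=41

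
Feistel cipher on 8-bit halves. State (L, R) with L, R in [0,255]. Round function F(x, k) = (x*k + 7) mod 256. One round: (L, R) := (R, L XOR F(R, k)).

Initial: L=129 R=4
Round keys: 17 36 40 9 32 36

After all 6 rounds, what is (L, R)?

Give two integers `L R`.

Answer: 146 192

Derivation:
Round 1 (k=17): L=4 R=202
Round 2 (k=36): L=202 R=107
Round 3 (k=40): L=107 R=117
Round 4 (k=9): L=117 R=79
Round 5 (k=32): L=79 R=146
Round 6 (k=36): L=146 R=192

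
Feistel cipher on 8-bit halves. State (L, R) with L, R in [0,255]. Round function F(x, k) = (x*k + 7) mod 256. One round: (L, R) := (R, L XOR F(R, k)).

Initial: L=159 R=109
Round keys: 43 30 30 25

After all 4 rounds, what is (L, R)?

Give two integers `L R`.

Round 1 (k=43): L=109 R=201
Round 2 (k=30): L=201 R=248
Round 3 (k=30): L=248 R=222
Round 4 (k=25): L=222 R=77

Answer: 222 77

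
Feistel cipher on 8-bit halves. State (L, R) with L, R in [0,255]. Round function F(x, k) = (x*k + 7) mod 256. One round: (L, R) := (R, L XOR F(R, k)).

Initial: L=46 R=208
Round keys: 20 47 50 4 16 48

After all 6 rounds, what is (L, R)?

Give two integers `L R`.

Round 1 (k=20): L=208 R=105
Round 2 (k=47): L=105 R=158
Round 3 (k=50): L=158 R=138
Round 4 (k=4): L=138 R=177
Round 5 (k=16): L=177 R=157
Round 6 (k=48): L=157 R=198

Answer: 157 198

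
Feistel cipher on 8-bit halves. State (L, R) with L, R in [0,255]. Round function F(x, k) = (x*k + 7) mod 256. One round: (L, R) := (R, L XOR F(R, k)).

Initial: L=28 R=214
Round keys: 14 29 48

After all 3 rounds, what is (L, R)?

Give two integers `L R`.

Round 1 (k=14): L=214 R=167
Round 2 (k=29): L=167 R=36
Round 3 (k=48): L=36 R=96

Answer: 36 96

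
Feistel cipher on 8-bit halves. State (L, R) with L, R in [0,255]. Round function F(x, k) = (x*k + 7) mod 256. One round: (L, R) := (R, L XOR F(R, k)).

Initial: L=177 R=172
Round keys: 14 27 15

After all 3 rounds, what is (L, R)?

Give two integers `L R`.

Answer: 221 36

Derivation:
Round 1 (k=14): L=172 R=222
Round 2 (k=27): L=222 R=221
Round 3 (k=15): L=221 R=36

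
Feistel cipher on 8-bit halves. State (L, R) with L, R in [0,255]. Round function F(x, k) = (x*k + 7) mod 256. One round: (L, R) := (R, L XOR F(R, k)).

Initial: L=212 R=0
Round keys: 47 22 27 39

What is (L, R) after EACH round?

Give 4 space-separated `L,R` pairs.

Round 1 (k=47): L=0 R=211
Round 2 (k=22): L=211 R=41
Round 3 (k=27): L=41 R=137
Round 4 (k=39): L=137 R=207

Answer: 0,211 211,41 41,137 137,207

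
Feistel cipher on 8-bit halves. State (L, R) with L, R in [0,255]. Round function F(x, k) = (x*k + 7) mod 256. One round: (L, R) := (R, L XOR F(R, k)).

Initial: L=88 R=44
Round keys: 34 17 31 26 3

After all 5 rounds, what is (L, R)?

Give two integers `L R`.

Round 1 (k=34): L=44 R=135
Round 2 (k=17): L=135 R=210
Round 3 (k=31): L=210 R=242
Round 4 (k=26): L=242 R=73
Round 5 (k=3): L=73 R=16

Answer: 73 16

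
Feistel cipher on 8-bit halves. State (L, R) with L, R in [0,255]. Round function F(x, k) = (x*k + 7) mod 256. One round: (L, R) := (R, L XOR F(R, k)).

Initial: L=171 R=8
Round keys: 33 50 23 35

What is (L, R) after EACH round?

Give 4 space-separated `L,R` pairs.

Answer: 8,164 164,7 7,12 12,172

Derivation:
Round 1 (k=33): L=8 R=164
Round 2 (k=50): L=164 R=7
Round 3 (k=23): L=7 R=12
Round 4 (k=35): L=12 R=172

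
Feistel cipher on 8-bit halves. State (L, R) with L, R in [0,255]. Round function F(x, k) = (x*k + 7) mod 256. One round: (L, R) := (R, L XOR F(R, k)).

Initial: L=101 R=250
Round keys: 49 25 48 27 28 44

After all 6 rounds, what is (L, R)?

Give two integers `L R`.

Round 1 (k=49): L=250 R=132
Round 2 (k=25): L=132 R=17
Round 3 (k=48): L=17 R=179
Round 4 (k=27): L=179 R=249
Round 5 (k=28): L=249 R=240
Round 6 (k=44): L=240 R=190

Answer: 240 190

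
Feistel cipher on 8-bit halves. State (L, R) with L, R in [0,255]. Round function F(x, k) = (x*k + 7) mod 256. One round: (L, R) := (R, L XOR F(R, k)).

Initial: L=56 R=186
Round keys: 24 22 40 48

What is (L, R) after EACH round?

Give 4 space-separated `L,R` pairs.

Answer: 186,79 79,107 107,240 240,108

Derivation:
Round 1 (k=24): L=186 R=79
Round 2 (k=22): L=79 R=107
Round 3 (k=40): L=107 R=240
Round 4 (k=48): L=240 R=108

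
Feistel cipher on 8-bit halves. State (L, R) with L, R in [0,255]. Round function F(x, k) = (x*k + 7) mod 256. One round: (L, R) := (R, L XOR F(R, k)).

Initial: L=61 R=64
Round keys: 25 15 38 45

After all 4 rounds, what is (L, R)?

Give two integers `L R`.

Answer: 79 135

Derivation:
Round 1 (k=25): L=64 R=122
Round 2 (k=15): L=122 R=109
Round 3 (k=38): L=109 R=79
Round 4 (k=45): L=79 R=135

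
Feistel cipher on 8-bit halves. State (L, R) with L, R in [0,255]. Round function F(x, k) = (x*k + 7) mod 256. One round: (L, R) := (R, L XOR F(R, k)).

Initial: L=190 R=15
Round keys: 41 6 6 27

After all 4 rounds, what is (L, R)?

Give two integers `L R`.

Answer: 167 76

Derivation:
Round 1 (k=41): L=15 R=208
Round 2 (k=6): L=208 R=232
Round 3 (k=6): L=232 R=167
Round 4 (k=27): L=167 R=76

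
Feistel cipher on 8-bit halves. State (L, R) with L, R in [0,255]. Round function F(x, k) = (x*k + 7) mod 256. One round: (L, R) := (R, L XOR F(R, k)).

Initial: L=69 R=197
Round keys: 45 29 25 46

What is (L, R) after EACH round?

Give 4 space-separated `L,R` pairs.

Answer: 197,237 237,37 37,73 73,0

Derivation:
Round 1 (k=45): L=197 R=237
Round 2 (k=29): L=237 R=37
Round 3 (k=25): L=37 R=73
Round 4 (k=46): L=73 R=0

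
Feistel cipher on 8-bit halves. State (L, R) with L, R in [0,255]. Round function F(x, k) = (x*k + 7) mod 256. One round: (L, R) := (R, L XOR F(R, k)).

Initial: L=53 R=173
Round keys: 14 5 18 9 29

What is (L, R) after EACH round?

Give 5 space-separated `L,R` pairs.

Round 1 (k=14): L=173 R=72
Round 2 (k=5): L=72 R=194
Round 3 (k=18): L=194 R=227
Round 4 (k=9): L=227 R=192
Round 5 (k=29): L=192 R=36

Answer: 173,72 72,194 194,227 227,192 192,36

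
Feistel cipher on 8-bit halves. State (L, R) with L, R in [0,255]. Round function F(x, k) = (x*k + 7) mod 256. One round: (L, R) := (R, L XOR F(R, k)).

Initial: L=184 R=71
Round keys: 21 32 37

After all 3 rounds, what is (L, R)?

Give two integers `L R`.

Round 1 (k=21): L=71 R=98
Round 2 (k=32): L=98 R=0
Round 3 (k=37): L=0 R=101

Answer: 0 101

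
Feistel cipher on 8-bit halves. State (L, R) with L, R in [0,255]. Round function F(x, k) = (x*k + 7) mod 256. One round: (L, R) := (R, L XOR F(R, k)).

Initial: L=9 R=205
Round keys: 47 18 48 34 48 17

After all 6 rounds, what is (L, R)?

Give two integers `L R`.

Round 1 (k=47): L=205 R=163
Round 2 (k=18): L=163 R=176
Round 3 (k=48): L=176 R=164
Round 4 (k=34): L=164 R=127
Round 5 (k=48): L=127 R=115
Round 6 (k=17): L=115 R=213

Answer: 115 213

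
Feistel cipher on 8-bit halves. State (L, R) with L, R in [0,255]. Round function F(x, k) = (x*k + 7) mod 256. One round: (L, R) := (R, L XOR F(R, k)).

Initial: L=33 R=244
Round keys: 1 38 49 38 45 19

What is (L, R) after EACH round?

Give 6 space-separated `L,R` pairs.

Answer: 244,218 218,151 151,52 52,40 40,59 59,64

Derivation:
Round 1 (k=1): L=244 R=218
Round 2 (k=38): L=218 R=151
Round 3 (k=49): L=151 R=52
Round 4 (k=38): L=52 R=40
Round 5 (k=45): L=40 R=59
Round 6 (k=19): L=59 R=64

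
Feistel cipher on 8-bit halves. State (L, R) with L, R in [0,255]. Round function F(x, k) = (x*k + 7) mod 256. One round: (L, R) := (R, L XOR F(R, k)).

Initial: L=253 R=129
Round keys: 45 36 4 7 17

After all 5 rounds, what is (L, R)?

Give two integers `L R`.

Answer: 27 180

Derivation:
Round 1 (k=45): L=129 R=73
Round 2 (k=36): L=73 R=202
Round 3 (k=4): L=202 R=102
Round 4 (k=7): L=102 R=27
Round 5 (k=17): L=27 R=180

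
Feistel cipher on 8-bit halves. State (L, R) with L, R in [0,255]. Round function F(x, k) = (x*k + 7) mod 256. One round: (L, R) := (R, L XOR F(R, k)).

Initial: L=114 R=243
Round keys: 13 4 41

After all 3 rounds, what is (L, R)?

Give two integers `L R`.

Answer: 68 199

Derivation:
Round 1 (k=13): L=243 R=44
Round 2 (k=4): L=44 R=68
Round 3 (k=41): L=68 R=199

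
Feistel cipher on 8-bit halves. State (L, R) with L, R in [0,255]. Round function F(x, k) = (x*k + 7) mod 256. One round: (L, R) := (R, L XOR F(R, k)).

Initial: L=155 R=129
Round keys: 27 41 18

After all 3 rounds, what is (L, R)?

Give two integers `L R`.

Answer: 169 208

Derivation:
Round 1 (k=27): L=129 R=57
Round 2 (k=41): L=57 R=169
Round 3 (k=18): L=169 R=208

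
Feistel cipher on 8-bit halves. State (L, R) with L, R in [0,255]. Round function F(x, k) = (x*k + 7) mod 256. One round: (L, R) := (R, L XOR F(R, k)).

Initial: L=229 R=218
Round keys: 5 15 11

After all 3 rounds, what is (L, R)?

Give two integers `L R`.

Round 1 (k=5): L=218 R=172
Round 2 (k=15): L=172 R=193
Round 3 (k=11): L=193 R=254

Answer: 193 254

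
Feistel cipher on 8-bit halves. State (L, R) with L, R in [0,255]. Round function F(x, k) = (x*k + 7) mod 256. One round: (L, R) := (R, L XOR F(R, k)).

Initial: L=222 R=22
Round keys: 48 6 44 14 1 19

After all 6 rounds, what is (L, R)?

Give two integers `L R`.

Answer: 221 166

Derivation:
Round 1 (k=48): L=22 R=249
Round 2 (k=6): L=249 R=203
Round 3 (k=44): L=203 R=18
Round 4 (k=14): L=18 R=200
Round 5 (k=1): L=200 R=221
Round 6 (k=19): L=221 R=166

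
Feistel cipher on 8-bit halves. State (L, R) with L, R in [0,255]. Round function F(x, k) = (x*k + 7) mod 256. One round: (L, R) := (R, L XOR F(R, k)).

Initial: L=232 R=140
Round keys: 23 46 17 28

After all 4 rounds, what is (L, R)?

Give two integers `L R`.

Round 1 (k=23): L=140 R=115
Round 2 (k=46): L=115 R=61
Round 3 (k=17): L=61 R=103
Round 4 (k=28): L=103 R=118

Answer: 103 118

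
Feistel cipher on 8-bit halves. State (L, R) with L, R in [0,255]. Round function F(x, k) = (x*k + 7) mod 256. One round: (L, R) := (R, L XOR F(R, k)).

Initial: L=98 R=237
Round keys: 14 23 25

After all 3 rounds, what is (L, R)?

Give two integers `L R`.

Answer: 189 227

Derivation:
Round 1 (k=14): L=237 R=159
Round 2 (k=23): L=159 R=189
Round 3 (k=25): L=189 R=227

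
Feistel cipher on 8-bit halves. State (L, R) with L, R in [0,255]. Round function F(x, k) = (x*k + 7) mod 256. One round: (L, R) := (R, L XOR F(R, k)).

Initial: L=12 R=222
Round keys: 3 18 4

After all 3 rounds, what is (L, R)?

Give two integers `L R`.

Answer: 239 110

Derivation:
Round 1 (k=3): L=222 R=173
Round 2 (k=18): L=173 R=239
Round 3 (k=4): L=239 R=110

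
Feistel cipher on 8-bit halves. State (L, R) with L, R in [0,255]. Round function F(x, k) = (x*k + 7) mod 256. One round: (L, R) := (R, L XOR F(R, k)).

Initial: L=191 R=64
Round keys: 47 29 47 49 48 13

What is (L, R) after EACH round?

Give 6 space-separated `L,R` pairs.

Answer: 64,120 120,223 223,128 128,88 88,7 7,58

Derivation:
Round 1 (k=47): L=64 R=120
Round 2 (k=29): L=120 R=223
Round 3 (k=47): L=223 R=128
Round 4 (k=49): L=128 R=88
Round 5 (k=48): L=88 R=7
Round 6 (k=13): L=7 R=58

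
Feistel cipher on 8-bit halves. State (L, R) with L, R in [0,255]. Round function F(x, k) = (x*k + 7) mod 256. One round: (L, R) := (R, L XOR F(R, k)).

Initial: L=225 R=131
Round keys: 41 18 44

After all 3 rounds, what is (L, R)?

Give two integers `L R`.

Answer: 126 76

Derivation:
Round 1 (k=41): L=131 R=227
Round 2 (k=18): L=227 R=126
Round 3 (k=44): L=126 R=76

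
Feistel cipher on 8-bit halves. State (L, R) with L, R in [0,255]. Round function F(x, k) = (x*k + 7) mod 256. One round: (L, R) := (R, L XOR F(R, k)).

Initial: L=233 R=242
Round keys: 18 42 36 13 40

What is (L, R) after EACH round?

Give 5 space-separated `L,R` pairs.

Round 1 (k=18): L=242 R=226
Round 2 (k=42): L=226 R=233
Round 3 (k=36): L=233 R=41
Round 4 (k=13): L=41 R=245
Round 5 (k=40): L=245 R=102

Answer: 242,226 226,233 233,41 41,245 245,102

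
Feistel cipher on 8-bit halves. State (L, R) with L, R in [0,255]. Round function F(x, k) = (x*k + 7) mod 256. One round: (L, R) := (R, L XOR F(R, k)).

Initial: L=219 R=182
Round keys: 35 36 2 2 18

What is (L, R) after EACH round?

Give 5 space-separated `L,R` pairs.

Answer: 182,50 50,185 185,75 75,36 36,196

Derivation:
Round 1 (k=35): L=182 R=50
Round 2 (k=36): L=50 R=185
Round 3 (k=2): L=185 R=75
Round 4 (k=2): L=75 R=36
Round 5 (k=18): L=36 R=196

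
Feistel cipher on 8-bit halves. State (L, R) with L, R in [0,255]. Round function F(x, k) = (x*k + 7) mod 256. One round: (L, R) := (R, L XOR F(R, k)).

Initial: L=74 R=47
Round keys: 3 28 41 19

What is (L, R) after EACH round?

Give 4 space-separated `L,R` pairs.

Round 1 (k=3): L=47 R=222
Round 2 (k=28): L=222 R=96
Round 3 (k=41): L=96 R=185
Round 4 (k=19): L=185 R=162

Answer: 47,222 222,96 96,185 185,162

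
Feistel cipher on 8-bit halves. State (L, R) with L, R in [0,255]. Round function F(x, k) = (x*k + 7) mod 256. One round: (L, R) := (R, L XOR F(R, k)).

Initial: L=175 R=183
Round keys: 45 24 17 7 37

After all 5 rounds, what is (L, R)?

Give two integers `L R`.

Answer: 141 122

Derivation:
Round 1 (k=45): L=183 R=157
Round 2 (k=24): L=157 R=8
Round 3 (k=17): L=8 R=18
Round 4 (k=7): L=18 R=141
Round 5 (k=37): L=141 R=122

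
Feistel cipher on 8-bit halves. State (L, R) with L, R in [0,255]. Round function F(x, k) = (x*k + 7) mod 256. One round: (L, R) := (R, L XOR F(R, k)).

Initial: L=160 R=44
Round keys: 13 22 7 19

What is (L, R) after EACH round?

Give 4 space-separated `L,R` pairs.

Round 1 (k=13): L=44 R=227
Round 2 (k=22): L=227 R=165
Round 3 (k=7): L=165 R=105
Round 4 (k=19): L=105 R=119

Answer: 44,227 227,165 165,105 105,119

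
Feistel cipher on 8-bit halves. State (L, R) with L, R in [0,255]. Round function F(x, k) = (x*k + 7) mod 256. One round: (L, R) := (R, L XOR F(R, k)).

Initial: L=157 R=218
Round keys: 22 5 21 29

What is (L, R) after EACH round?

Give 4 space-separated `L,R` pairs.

Answer: 218,94 94,7 7,196 196,60

Derivation:
Round 1 (k=22): L=218 R=94
Round 2 (k=5): L=94 R=7
Round 3 (k=21): L=7 R=196
Round 4 (k=29): L=196 R=60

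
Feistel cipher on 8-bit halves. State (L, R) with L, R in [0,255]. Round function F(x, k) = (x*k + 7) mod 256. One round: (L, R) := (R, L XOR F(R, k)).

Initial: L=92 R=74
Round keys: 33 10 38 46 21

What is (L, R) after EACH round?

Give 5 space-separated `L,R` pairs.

Answer: 74,205 205,67 67,52 52,28 28,103

Derivation:
Round 1 (k=33): L=74 R=205
Round 2 (k=10): L=205 R=67
Round 3 (k=38): L=67 R=52
Round 4 (k=46): L=52 R=28
Round 5 (k=21): L=28 R=103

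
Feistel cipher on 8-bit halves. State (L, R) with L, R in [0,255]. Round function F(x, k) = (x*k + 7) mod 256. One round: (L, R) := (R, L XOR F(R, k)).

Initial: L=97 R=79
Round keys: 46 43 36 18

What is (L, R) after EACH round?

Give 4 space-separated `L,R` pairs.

Answer: 79,88 88,128 128,95 95,53

Derivation:
Round 1 (k=46): L=79 R=88
Round 2 (k=43): L=88 R=128
Round 3 (k=36): L=128 R=95
Round 4 (k=18): L=95 R=53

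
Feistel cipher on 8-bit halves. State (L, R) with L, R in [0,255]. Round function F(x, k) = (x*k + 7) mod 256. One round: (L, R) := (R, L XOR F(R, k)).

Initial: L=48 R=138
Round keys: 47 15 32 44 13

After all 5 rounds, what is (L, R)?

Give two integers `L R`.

Round 1 (k=47): L=138 R=109
Round 2 (k=15): L=109 R=224
Round 3 (k=32): L=224 R=106
Round 4 (k=44): L=106 R=223
Round 5 (k=13): L=223 R=48

Answer: 223 48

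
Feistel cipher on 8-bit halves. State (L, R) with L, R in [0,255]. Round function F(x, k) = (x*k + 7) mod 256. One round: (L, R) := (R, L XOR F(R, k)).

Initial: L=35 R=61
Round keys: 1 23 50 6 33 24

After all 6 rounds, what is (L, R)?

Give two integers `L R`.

Answer: 163 17

Derivation:
Round 1 (k=1): L=61 R=103
Round 2 (k=23): L=103 R=117
Round 3 (k=50): L=117 R=134
Round 4 (k=6): L=134 R=94
Round 5 (k=33): L=94 R=163
Round 6 (k=24): L=163 R=17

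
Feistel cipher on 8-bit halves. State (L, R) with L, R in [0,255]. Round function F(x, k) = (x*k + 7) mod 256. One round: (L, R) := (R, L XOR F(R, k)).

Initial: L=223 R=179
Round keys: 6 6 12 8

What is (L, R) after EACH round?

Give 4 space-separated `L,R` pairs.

Round 1 (k=6): L=179 R=230
Round 2 (k=6): L=230 R=216
Round 3 (k=12): L=216 R=193
Round 4 (k=8): L=193 R=215

Answer: 179,230 230,216 216,193 193,215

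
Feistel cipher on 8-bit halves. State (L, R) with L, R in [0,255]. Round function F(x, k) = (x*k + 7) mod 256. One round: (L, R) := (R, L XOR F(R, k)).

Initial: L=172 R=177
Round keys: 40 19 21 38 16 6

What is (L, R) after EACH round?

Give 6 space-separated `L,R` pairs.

Answer: 177,3 3,241 241,207 207,48 48,200 200,135

Derivation:
Round 1 (k=40): L=177 R=3
Round 2 (k=19): L=3 R=241
Round 3 (k=21): L=241 R=207
Round 4 (k=38): L=207 R=48
Round 5 (k=16): L=48 R=200
Round 6 (k=6): L=200 R=135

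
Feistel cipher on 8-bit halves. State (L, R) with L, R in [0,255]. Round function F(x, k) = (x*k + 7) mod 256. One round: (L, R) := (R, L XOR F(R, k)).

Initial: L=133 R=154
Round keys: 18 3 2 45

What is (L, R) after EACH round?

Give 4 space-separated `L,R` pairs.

Round 1 (k=18): L=154 R=94
Round 2 (k=3): L=94 R=187
Round 3 (k=2): L=187 R=35
Round 4 (k=45): L=35 R=149

Answer: 154,94 94,187 187,35 35,149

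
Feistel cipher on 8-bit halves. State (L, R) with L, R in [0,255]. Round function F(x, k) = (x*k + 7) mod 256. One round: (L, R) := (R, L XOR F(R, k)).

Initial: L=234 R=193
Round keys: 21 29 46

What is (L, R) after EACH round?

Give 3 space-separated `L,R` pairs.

Round 1 (k=21): L=193 R=54
Round 2 (k=29): L=54 R=228
Round 3 (k=46): L=228 R=201

Answer: 193,54 54,228 228,201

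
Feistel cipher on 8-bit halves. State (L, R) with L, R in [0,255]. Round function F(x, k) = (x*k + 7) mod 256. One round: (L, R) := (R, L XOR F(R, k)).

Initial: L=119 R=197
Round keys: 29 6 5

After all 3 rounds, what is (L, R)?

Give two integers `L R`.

Answer: 228 84

Derivation:
Round 1 (k=29): L=197 R=47
Round 2 (k=6): L=47 R=228
Round 3 (k=5): L=228 R=84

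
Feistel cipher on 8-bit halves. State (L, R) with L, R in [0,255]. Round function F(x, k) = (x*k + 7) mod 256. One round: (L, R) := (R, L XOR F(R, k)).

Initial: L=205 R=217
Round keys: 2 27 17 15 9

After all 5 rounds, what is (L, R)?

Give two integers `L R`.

Answer: 184 74

Derivation:
Round 1 (k=2): L=217 R=116
Round 2 (k=27): L=116 R=154
Round 3 (k=17): L=154 R=53
Round 4 (k=15): L=53 R=184
Round 5 (k=9): L=184 R=74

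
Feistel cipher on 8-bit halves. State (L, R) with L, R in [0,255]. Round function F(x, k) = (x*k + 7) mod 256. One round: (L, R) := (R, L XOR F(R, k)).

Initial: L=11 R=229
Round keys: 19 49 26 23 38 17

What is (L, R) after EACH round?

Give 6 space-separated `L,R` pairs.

Round 1 (k=19): L=229 R=13
Round 2 (k=49): L=13 R=97
Round 3 (k=26): L=97 R=236
Round 4 (k=23): L=236 R=90
Round 5 (k=38): L=90 R=143
Round 6 (k=17): L=143 R=220

Answer: 229,13 13,97 97,236 236,90 90,143 143,220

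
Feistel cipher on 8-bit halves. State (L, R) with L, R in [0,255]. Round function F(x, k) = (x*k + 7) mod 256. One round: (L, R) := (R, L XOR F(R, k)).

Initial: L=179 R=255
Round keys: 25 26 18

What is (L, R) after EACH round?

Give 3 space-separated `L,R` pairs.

Answer: 255,93 93,134 134,46

Derivation:
Round 1 (k=25): L=255 R=93
Round 2 (k=26): L=93 R=134
Round 3 (k=18): L=134 R=46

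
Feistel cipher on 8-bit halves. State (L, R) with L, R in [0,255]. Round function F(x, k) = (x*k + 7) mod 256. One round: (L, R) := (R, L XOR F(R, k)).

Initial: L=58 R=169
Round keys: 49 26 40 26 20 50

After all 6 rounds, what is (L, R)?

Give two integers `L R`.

Answer: 46 216

Derivation:
Round 1 (k=49): L=169 R=90
Round 2 (k=26): L=90 R=130
Round 3 (k=40): L=130 R=13
Round 4 (k=26): L=13 R=219
Round 5 (k=20): L=219 R=46
Round 6 (k=50): L=46 R=216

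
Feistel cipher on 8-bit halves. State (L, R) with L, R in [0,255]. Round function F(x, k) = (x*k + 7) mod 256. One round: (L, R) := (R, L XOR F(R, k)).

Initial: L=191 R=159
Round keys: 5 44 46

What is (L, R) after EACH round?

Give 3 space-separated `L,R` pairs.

Round 1 (k=5): L=159 R=157
Round 2 (k=44): L=157 R=156
Round 3 (k=46): L=156 R=146

Answer: 159,157 157,156 156,146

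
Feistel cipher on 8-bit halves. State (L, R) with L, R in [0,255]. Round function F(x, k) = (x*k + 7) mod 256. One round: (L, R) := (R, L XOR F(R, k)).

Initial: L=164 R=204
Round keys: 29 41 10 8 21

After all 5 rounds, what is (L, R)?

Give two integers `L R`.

Round 1 (k=29): L=204 R=135
Round 2 (k=41): L=135 R=106
Round 3 (k=10): L=106 R=172
Round 4 (k=8): L=172 R=13
Round 5 (k=21): L=13 R=180

Answer: 13 180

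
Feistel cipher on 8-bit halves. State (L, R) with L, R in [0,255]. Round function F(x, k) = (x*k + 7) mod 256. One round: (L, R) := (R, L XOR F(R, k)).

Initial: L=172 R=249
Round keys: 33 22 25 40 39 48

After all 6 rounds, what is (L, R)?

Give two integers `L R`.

Round 1 (k=33): L=249 R=140
Round 2 (k=22): L=140 R=246
Round 3 (k=25): L=246 R=129
Round 4 (k=40): L=129 R=217
Round 5 (k=39): L=217 R=151
Round 6 (k=48): L=151 R=142

Answer: 151 142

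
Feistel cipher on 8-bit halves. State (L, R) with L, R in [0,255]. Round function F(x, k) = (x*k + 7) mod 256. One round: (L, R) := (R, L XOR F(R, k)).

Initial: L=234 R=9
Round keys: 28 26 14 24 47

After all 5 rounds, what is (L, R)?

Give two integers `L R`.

Answer: 111 150

Derivation:
Round 1 (k=28): L=9 R=233
Round 2 (k=26): L=233 R=184
Round 3 (k=14): L=184 R=254
Round 4 (k=24): L=254 R=111
Round 5 (k=47): L=111 R=150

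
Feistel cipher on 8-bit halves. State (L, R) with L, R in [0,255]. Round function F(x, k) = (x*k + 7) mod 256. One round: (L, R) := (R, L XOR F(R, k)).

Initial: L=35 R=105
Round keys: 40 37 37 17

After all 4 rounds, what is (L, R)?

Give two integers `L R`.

Round 1 (k=40): L=105 R=76
Round 2 (k=37): L=76 R=106
Round 3 (k=37): L=106 R=21
Round 4 (k=17): L=21 R=6

Answer: 21 6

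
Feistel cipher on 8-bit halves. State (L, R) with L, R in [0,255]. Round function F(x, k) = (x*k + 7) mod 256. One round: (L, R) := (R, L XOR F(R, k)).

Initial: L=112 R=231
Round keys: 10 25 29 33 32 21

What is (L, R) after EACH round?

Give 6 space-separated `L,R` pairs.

Answer: 231,125 125,219 219,171 171,201 201,140 140,74

Derivation:
Round 1 (k=10): L=231 R=125
Round 2 (k=25): L=125 R=219
Round 3 (k=29): L=219 R=171
Round 4 (k=33): L=171 R=201
Round 5 (k=32): L=201 R=140
Round 6 (k=21): L=140 R=74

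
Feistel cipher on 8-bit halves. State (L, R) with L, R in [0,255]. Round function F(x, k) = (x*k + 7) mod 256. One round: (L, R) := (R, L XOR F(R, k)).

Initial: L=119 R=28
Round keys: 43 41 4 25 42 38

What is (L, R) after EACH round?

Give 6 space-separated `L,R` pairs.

Answer: 28,204 204,175 175,15 15,209 209,94 94,42

Derivation:
Round 1 (k=43): L=28 R=204
Round 2 (k=41): L=204 R=175
Round 3 (k=4): L=175 R=15
Round 4 (k=25): L=15 R=209
Round 5 (k=42): L=209 R=94
Round 6 (k=38): L=94 R=42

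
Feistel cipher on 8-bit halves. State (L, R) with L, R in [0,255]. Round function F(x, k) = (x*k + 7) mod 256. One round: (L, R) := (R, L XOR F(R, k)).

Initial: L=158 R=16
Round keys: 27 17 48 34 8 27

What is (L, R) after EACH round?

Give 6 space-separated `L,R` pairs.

Answer: 16,41 41,208 208,46 46,243 243,177 177,65

Derivation:
Round 1 (k=27): L=16 R=41
Round 2 (k=17): L=41 R=208
Round 3 (k=48): L=208 R=46
Round 4 (k=34): L=46 R=243
Round 5 (k=8): L=243 R=177
Round 6 (k=27): L=177 R=65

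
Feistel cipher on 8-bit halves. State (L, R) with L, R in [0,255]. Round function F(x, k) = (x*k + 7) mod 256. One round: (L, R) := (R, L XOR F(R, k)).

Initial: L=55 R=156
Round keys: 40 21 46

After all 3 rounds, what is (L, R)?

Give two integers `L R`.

Answer: 11 81

Derivation:
Round 1 (k=40): L=156 R=80
Round 2 (k=21): L=80 R=11
Round 3 (k=46): L=11 R=81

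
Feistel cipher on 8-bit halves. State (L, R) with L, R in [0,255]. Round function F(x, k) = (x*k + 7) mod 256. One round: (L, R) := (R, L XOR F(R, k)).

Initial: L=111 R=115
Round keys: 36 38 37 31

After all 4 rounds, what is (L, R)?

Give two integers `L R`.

Answer: 143 132

Derivation:
Round 1 (k=36): L=115 R=92
Round 2 (k=38): L=92 R=220
Round 3 (k=37): L=220 R=143
Round 4 (k=31): L=143 R=132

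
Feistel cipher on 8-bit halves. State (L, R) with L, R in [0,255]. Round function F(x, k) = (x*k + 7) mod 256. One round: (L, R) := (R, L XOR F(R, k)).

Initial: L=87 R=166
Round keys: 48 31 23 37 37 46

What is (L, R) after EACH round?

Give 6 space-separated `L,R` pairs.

Round 1 (k=48): L=166 R=112
Round 2 (k=31): L=112 R=49
Round 3 (k=23): L=49 R=30
Round 4 (k=37): L=30 R=108
Round 5 (k=37): L=108 R=189
Round 6 (k=46): L=189 R=145

Answer: 166,112 112,49 49,30 30,108 108,189 189,145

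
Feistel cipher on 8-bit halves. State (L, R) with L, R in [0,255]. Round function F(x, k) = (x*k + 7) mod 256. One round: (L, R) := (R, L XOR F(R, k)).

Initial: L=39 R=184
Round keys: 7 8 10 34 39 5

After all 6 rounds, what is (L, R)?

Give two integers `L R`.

Round 1 (k=7): L=184 R=40
Round 2 (k=8): L=40 R=255
Round 3 (k=10): L=255 R=213
Round 4 (k=34): L=213 R=174
Round 5 (k=39): L=174 R=92
Round 6 (k=5): L=92 R=125

Answer: 92 125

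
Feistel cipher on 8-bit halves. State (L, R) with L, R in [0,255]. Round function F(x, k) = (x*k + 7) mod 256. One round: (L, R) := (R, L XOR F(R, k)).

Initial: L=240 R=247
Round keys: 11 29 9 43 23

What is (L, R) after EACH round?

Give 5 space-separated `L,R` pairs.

Round 1 (k=11): L=247 R=84
Round 2 (k=29): L=84 R=124
Round 3 (k=9): L=124 R=55
Round 4 (k=43): L=55 R=56
Round 5 (k=23): L=56 R=56

Answer: 247,84 84,124 124,55 55,56 56,56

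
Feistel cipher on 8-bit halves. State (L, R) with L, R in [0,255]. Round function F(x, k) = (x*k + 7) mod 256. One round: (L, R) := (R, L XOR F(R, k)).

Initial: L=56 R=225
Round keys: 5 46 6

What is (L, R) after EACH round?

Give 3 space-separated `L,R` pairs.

Answer: 225,84 84,254 254,175

Derivation:
Round 1 (k=5): L=225 R=84
Round 2 (k=46): L=84 R=254
Round 3 (k=6): L=254 R=175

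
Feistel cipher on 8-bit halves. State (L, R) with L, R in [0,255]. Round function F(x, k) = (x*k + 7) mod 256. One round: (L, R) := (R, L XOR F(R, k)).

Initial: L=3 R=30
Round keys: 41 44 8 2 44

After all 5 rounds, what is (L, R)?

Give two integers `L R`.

Answer: 104 190

Derivation:
Round 1 (k=41): L=30 R=214
Round 2 (k=44): L=214 R=209
Round 3 (k=8): L=209 R=89
Round 4 (k=2): L=89 R=104
Round 5 (k=44): L=104 R=190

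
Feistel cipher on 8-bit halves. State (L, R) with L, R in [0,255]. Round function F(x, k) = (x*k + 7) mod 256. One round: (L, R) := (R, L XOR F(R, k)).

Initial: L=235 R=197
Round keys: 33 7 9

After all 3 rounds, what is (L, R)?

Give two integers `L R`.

Round 1 (k=33): L=197 R=135
Round 2 (k=7): L=135 R=125
Round 3 (k=9): L=125 R=235

Answer: 125 235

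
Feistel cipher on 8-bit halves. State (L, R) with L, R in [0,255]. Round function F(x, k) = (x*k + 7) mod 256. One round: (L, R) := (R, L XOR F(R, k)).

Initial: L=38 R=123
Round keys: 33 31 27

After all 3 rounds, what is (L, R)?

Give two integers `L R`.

Answer: 184 171

Derivation:
Round 1 (k=33): L=123 R=196
Round 2 (k=31): L=196 R=184
Round 3 (k=27): L=184 R=171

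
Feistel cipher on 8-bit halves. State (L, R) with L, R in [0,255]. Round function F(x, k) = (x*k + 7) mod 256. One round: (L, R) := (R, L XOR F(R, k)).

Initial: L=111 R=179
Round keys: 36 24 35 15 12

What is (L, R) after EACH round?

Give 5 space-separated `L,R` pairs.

Round 1 (k=36): L=179 R=92
Round 2 (k=24): L=92 R=20
Round 3 (k=35): L=20 R=159
Round 4 (k=15): L=159 R=76
Round 5 (k=12): L=76 R=8

Answer: 179,92 92,20 20,159 159,76 76,8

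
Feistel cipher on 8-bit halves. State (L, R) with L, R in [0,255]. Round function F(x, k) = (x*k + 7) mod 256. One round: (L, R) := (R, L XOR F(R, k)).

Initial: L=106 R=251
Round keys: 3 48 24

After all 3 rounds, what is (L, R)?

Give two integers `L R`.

Answer: 156 53

Derivation:
Round 1 (k=3): L=251 R=146
Round 2 (k=48): L=146 R=156
Round 3 (k=24): L=156 R=53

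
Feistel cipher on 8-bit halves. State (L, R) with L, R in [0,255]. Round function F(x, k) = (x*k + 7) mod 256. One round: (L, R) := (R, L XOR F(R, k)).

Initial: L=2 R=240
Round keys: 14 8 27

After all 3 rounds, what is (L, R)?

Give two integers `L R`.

Round 1 (k=14): L=240 R=37
Round 2 (k=8): L=37 R=223
Round 3 (k=27): L=223 R=169

Answer: 223 169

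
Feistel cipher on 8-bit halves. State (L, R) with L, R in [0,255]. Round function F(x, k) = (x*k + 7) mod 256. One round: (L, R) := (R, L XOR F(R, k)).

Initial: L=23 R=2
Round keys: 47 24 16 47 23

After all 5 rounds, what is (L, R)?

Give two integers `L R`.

Round 1 (k=47): L=2 R=114
Round 2 (k=24): L=114 R=181
Round 3 (k=16): L=181 R=37
Round 4 (k=47): L=37 R=103
Round 5 (k=23): L=103 R=109

Answer: 103 109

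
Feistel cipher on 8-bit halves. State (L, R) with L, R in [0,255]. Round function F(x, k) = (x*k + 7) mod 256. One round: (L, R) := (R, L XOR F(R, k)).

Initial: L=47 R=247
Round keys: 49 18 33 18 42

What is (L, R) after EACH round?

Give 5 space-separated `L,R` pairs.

Round 1 (k=49): L=247 R=97
Round 2 (k=18): L=97 R=46
Round 3 (k=33): L=46 R=148
Round 4 (k=18): L=148 R=65
Round 5 (k=42): L=65 R=37

Answer: 247,97 97,46 46,148 148,65 65,37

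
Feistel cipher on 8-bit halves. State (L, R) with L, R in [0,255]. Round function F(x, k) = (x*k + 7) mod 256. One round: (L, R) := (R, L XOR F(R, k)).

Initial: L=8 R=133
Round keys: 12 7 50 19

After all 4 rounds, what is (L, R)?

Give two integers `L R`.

Answer: 18 204

Derivation:
Round 1 (k=12): L=133 R=75
Round 2 (k=7): L=75 R=145
Round 3 (k=50): L=145 R=18
Round 4 (k=19): L=18 R=204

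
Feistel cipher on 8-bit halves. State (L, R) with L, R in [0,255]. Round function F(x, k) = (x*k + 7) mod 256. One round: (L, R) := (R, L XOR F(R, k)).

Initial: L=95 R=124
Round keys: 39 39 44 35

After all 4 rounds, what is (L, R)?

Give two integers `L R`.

Round 1 (k=39): L=124 R=180
Round 2 (k=39): L=180 R=15
Round 3 (k=44): L=15 R=47
Round 4 (k=35): L=47 R=123

Answer: 47 123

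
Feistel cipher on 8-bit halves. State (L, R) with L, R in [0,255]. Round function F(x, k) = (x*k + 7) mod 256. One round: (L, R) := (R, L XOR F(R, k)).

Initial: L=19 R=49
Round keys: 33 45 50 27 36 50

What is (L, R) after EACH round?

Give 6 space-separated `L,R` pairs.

Round 1 (k=33): L=49 R=75
Round 2 (k=45): L=75 R=7
Round 3 (k=50): L=7 R=46
Round 4 (k=27): L=46 R=230
Round 5 (k=36): L=230 R=113
Round 6 (k=50): L=113 R=255

Answer: 49,75 75,7 7,46 46,230 230,113 113,255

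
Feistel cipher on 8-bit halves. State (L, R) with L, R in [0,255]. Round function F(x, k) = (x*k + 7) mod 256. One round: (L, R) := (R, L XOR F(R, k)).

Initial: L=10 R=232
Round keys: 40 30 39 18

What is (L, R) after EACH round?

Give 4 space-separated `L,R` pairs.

Round 1 (k=40): L=232 R=77
Round 2 (k=30): L=77 R=229
Round 3 (k=39): L=229 R=167
Round 4 (k=18): L=167 R=32

Answer: 232,77 77,229 229,167 167,32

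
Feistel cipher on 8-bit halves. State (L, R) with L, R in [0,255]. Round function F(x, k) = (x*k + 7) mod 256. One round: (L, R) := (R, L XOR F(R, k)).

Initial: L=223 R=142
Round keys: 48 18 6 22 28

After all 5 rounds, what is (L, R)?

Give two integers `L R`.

Round 1 (k=48): L=142 R=120
Round 2 (k=18): L=120 R=249
Round 3 (k=6): L=249 R=165
Round 4 (k=22): L=165 R=204
Round 5 (k=28): L=204 R=242

Answer: 204 242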